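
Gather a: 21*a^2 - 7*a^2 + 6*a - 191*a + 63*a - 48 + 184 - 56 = 14*a^2 - 122*a + 80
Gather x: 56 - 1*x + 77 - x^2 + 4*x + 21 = -x^2 + 3*x + 154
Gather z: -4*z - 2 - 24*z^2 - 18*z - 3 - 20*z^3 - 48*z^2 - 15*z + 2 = -20*z^3 - 72*z^2 - 37*z - 3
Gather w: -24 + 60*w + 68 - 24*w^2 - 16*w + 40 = -24*w^2 + 44*w + 84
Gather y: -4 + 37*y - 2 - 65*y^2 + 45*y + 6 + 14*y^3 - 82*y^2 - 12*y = 14*y^3 - 147*y^2 + 70*y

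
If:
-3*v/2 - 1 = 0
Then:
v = -2/3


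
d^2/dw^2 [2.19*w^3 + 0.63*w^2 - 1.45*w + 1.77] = 13.14*w + 1.26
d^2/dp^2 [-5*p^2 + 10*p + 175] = -10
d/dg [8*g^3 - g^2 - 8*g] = 24*g^2 - 2*g - 8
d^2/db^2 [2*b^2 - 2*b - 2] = 4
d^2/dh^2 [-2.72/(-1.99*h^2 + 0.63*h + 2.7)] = (21.542944*h^2 - 6.820128*h - 2.72*(3.98*h - 0.63)*(7.96*h - 1.26) - 29.22912)/(-1.99*h^2 + 0.63*h + 2.7)^3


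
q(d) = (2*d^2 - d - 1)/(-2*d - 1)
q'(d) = (4*d - 1)/(-2*d - 1) + 2*(2*d^2 - d - 1)/(-2*d - 1)^2 = -1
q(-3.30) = 4.30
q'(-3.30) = -1.00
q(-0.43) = 1.43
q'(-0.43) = -1.00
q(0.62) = 0.38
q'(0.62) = -1.00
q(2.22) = -1.22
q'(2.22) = -1.00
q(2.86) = -1.86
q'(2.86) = -1.00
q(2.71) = -1.71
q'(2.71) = -1.00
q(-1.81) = 2.81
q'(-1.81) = -1.00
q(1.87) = -0.87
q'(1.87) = -1.00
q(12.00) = -11.00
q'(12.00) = -1.00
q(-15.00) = 16.00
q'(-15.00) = -1.00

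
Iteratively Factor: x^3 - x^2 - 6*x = (x + 2)*(x^2 - 3*x) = (x - 3)*(x + 2)*(x)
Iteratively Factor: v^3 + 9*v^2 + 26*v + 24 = (v + 3)*(v^2 + 6*v + 8) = (v + 2)*(v + 3)*(v + 4)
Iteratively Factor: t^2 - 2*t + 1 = (t - 1)*(t - 1)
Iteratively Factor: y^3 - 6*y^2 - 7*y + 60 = (y - 4)*(y^2 - 2*y - 15) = (y - 4)*(y + 3)*(y - 5)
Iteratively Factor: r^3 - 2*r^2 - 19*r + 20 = (r - 1)*(r^2 - r - 20) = (r - 1)*(r + 4)*(r - 5)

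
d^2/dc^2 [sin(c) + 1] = -sin(c)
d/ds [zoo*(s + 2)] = zoo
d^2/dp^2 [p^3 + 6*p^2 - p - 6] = 6*p + 12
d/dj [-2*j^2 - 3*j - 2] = -4*j - 3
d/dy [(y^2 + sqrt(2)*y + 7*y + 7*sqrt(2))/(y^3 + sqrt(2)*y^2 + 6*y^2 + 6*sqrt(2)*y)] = (-y^2 - 14*y - 42)/(y^2*(y^2 + 12*y + 36))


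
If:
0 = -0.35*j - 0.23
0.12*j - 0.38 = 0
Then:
No Solution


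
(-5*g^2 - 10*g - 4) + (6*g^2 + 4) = g^2 - 10*g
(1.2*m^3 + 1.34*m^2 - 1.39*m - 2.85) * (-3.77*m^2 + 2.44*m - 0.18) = -4.524*m^5 - 2.1238*m^4 + 8.2939*m^3 + 7.1117*m^2 - 6.7038*m + 0.513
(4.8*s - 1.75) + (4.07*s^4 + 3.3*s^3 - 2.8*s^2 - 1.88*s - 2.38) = 4.07*s^4 + 3.3*s^3 - 2.8*s^2 + 2.92*s - 4.13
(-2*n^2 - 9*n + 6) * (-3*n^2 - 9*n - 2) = 6*n^4 + 45*n^3 + 67*n^2 - 36*n - 12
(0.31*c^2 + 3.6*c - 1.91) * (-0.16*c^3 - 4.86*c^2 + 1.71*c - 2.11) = -0.0496*c^5 - 2.0826*c^4 - 16.6603*c^3 + 14.7845*c^2 - 10.8621*c + 4.0301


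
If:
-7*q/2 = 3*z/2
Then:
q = -3*z/7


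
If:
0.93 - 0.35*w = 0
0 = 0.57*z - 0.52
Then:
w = 2.66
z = 0.91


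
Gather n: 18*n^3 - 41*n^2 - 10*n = 18*n^3 - 41*n^2 - 10*n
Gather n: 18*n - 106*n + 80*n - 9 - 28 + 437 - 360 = 40 - 8*n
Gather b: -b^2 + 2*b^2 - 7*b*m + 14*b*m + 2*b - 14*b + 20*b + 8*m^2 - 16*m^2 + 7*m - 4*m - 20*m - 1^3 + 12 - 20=b^2 + b*(7*m + 8) - 8*m^2 - 17*m - 9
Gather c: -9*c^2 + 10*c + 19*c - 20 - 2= -9*c^2 + 29*c - 22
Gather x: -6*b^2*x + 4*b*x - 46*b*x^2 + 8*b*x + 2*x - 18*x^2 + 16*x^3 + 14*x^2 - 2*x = 16*x^3 + x^2*(-46*b - 4) + x*(-6*b^2 + 12*b)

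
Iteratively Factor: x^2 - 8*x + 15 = (x - 5)*(x - 3)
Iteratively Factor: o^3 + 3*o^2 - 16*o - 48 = (o + 3)*(o^2 - 16) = (o - 4)*(o + 3)*(o + 4)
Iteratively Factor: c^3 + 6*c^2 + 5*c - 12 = (c + 3)*(c^2 + 3*c - 4) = (c + 3)*(c + 4)*(c - 1)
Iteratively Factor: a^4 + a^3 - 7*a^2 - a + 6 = (a - 2)*(a^3 + 3*a^2 - a - 3) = (a - 2)*(a - 1)*(a^2 + 4*a + 3) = (a - 2)*(a - 1)*(a + 1)*(a + 3)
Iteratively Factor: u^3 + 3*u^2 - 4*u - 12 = (u - 2)*(u^2 + 5*u + 6) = (u - 2)*(u + 2)*(u + 3)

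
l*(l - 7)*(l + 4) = l^3 - 3*l^2 - 28*l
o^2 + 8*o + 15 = (o + 3)*(o + 5)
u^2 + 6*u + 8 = (u + 2)*(u + 4)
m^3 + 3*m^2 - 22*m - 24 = (m - 4)*(m + 1)*(m + 6)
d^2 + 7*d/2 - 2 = (d - 1/2)*(d + 4)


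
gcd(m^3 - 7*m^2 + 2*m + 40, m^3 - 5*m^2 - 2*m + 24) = m^2 - 2*m - 8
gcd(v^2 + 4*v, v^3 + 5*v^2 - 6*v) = v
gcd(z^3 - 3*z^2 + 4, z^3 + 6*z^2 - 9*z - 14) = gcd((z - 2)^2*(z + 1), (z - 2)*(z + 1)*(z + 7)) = z^2 - z - 2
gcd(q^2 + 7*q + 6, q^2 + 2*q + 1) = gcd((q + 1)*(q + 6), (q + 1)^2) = q + 1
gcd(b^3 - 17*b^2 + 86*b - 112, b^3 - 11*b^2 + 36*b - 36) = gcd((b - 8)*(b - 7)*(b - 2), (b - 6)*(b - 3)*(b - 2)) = b - 2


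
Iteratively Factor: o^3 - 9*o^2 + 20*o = (o)*(o^2 - 9*o + 20) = o*(o - 4)*(o - 5)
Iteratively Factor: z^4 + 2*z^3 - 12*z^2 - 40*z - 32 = (z + 2)*(z^3 - 12*z - 16) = (z + 2)^2*(z^2 - 2*z - 8) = (z + 2)^3*(z - 4)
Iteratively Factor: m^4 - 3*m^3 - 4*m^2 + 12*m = (m + 2)*(m^3 - 5*m^2 + 6*m) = (m - 2)*(m + 2)*(m^2 - 3*m) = (m - 3)*(m - 2)*(m + 2)*(m)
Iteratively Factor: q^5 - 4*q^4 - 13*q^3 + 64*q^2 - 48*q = (q + 4)*(q^4 - 8*q^3 + 19*q^2 - 12*q) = (q - 1)*(q + 4)*(q^3 - 7*q^2 + 12*q) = (q - 4)*(q - 1)*(q + 4)*(q^2 - 3*q) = (q - 4)*(q - 3)*(q - 1)*(q + 4)*(q)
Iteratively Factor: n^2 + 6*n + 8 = (n + 4)*(n + 2)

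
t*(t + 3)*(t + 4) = t^3 + 7*t^2 + 12*t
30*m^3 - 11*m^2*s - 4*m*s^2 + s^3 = (-5*m + s)*(-2*m + s)*(3*m + s)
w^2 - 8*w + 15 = (w - 5)*(w - 3)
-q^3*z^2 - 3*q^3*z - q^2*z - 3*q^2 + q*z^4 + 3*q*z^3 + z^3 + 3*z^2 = (-q + z)*(q + z)*(z + 3)*(q*z + 1)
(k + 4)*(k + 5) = k^2 + 9*k + 20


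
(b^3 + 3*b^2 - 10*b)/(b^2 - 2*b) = b + 5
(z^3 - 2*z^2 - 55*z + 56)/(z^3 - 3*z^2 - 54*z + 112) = (z - 1)/(z - 2)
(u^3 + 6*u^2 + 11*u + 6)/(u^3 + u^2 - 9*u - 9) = (u + 2)/(u - 3)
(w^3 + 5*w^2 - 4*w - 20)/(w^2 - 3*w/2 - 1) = 2*(w^2 + 7*w + 10)/(2*w + 1)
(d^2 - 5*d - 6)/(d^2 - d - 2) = (d - 6)/(d - 2)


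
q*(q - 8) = q^2 - 8*q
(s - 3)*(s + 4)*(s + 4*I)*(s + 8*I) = s^4 + s^3 + 12*I*s^3 - 44*s^2 + 12*I*s^2 - 32*s - 144*I*s + 384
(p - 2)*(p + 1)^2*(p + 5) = p^4 + 5*p^3 - 3*p^2 - 17*p - 10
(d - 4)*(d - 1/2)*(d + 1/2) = d^3 - 4*d^2 - d/4 + 1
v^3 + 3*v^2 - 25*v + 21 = (v - 3)*(v - 1)*(v + 7)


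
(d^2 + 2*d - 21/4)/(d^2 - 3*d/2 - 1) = (-4*d^2 - 8*d + 21)/(2*(-2*d^2 + 3*d + 2))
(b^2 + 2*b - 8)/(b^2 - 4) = (b + 4)/(b + 2)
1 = 1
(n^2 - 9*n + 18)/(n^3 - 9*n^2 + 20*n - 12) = (n - 3)/(n^2 - 3*n + 2)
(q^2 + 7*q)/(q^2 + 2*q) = (q + 7)/(q + 2)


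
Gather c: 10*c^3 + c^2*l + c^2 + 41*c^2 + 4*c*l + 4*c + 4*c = 10*c^3 + c^2*(l + 42) + c*(4*l + 8)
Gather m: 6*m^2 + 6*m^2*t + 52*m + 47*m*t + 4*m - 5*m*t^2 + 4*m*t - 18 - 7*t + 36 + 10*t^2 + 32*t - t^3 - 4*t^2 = m^2*(6*t + 6) + m*(-5*t^2 + 51*t + 56) - t^3 + 6*t^2 + 25*t + 18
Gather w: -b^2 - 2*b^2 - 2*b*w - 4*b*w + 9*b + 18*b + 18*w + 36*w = -3*b^2 + 27*b + w*(54 - 6*b)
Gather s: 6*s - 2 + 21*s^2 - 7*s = 21*s^2 - s - 2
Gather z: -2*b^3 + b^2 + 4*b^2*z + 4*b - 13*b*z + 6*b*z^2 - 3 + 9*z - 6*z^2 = -2*b^3 + b^2 + 4*b + z^2*(6*b - 6) + z*(4*b^2 - 13*b + 9) - 3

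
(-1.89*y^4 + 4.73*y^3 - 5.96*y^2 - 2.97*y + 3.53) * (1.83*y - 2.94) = -3.4587*y^5 + 14.2125*y^4 - 24.813*y^3 + 12.0873*y^2 + 15.1917*y - 10.3782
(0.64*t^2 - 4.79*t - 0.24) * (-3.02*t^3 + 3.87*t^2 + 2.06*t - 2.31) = -1.9328*t^5 + 16.9426*t^4 - 16.4941*t^3 - 12.2746*t^2 + 10.5705*t + 0.5544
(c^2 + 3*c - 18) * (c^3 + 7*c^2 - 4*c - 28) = c^5 + 10*c^4 - c^3 - 166*c^2 - 12*c + 504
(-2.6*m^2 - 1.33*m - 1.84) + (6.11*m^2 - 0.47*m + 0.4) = 3.51*m^2 - 1.8*m - 1.44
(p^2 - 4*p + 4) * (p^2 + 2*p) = p^4 - 2*p^3 - 4*p^2 + 8*p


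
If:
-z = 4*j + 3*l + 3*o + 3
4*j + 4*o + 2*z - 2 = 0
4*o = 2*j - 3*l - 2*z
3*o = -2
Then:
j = -1/6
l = -1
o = -2/3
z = 8/3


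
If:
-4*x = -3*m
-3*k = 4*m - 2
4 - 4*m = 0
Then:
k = -2/3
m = 1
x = 3/4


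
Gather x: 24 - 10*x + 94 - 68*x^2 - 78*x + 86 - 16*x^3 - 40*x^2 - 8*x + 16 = -16*x^3 - 108*x^2 - 96*x + 220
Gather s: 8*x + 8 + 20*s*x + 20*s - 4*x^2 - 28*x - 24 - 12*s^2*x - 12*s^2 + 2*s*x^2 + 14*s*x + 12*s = s^2*(-12*x - 12) + s*(2*x^2 + 34*x + 32) - 4*x^2 - 20*x - 16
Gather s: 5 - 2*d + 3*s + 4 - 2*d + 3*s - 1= -4*d + 6*s + 8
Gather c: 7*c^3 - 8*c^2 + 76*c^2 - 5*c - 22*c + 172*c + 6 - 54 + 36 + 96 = 7*c^3 + 68*c^2 + 145*c + 84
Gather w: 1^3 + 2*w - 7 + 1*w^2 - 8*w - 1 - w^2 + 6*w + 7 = 0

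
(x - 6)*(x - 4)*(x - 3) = x^3 - 13*x^2 + 54*x - 72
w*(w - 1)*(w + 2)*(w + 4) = w^4 + 5*w^3 + 2*w^2 - 8*w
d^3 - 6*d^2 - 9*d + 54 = (d - 6)*(d - 3)*(d + 3)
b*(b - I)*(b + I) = b^3 + b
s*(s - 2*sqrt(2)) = s^2 - 2*sqrt(2)*s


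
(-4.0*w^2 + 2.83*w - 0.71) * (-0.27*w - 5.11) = 1.08*w^3 + 19.6759*w^2 - 14.2696*w + 3.6281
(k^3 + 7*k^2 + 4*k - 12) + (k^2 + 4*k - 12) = k^3 + 8*k^2 + 8*k - 24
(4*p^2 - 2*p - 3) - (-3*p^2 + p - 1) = 7*p^2 - 3*p - 2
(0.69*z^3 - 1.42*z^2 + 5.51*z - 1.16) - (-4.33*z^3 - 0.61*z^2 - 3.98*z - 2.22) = 5.02*z^3 - 0.81*z^2 + 9.49*z + 1.06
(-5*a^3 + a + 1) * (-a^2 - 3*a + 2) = 5*a^5 + 15*a^4 - 11*a^3 - 4*a^2 - a + 2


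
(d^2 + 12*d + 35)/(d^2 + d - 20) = (d + 7)/(d - 4)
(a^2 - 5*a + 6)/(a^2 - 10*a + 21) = (a - 2)/(a - 7)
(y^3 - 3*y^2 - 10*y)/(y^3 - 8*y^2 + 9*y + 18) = y*(y^2 - 3*y - 10)/(y^3 - 8*y^2 + 9*y + 18)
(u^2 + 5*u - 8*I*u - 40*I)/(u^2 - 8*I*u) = (u + 5)/u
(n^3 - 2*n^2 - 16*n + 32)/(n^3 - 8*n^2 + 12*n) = (n^2 - 16)/(n*(n - 6))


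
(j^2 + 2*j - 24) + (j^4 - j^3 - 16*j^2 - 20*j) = j^4 - j^3 - 15*j^2 - 18*j - 24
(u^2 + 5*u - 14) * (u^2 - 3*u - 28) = u^4 + 2*u^3 - 57*u^2 - 98*u + 392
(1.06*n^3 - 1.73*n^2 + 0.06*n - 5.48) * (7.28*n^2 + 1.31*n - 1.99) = 7.7168*n^5 - 11.2058*n^4 - 3.9389*n^3 - 36.3731*n^2 - 7.2982*n + 10.9052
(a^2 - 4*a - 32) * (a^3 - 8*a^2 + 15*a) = a^5 - 12*a^4 + 15*a^3 + 196*a^2 - 480*a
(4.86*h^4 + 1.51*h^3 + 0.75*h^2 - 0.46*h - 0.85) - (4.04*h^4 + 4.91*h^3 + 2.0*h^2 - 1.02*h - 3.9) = 0.82*h^4 - 3.4*h^3 - 1.25*h^2 + 0.56*h + 3.05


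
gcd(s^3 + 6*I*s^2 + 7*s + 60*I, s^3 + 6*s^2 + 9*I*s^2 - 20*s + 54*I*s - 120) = s^2 + 9*I*s - 20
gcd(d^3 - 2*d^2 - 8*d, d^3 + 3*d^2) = d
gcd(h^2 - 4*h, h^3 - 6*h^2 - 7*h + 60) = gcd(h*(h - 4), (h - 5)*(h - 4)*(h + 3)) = h - 4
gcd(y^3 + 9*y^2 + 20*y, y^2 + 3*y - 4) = y + 4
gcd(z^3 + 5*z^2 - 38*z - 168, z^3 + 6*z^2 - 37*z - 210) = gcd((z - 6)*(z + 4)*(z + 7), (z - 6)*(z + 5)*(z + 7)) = z^2 + z - 42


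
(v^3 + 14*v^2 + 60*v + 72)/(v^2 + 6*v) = v + 8 + 12/v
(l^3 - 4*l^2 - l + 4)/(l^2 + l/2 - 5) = 2*(l^3 - 4*l^2 - l + 4)/(2*l^2 + l - 10)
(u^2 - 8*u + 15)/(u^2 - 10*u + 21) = (u - 5)/(u - 7)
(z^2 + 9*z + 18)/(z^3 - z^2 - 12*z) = (z + 6)/(z*(z - 4))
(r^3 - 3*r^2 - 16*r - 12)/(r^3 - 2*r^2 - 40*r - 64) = (r^2 - 5*r - 6)/(r^2 - 4*r - 32)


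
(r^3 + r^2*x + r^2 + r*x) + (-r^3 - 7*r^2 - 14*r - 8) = r^2*x - 6*r^2 + r*x - 14*r - 8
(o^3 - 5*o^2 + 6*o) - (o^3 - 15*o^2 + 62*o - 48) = 10*o^2 - 56*o + 48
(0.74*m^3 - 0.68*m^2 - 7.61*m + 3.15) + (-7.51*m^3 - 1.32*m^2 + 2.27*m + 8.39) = -6.77*m^3 - 2.0*m^2 - 5.34*m + 11.54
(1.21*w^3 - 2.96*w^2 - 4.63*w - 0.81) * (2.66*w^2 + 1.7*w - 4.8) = 3.2186*w^5 - 5.8166*w^4 - 23.1558*w^3 + 4.1824*w^2 + 20.847*w + 3.888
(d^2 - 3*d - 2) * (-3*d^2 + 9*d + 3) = -3*d^4 + 18*d^3 - 18*d^2 - 27*d - 6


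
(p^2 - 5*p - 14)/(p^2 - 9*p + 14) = (p + 2)/(p - 2)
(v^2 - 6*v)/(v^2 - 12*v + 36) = v/(v - 6)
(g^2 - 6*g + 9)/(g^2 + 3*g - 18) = (g - 3)/(g + 6)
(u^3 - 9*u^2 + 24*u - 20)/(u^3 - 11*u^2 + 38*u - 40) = (u - 2)/(u - 4)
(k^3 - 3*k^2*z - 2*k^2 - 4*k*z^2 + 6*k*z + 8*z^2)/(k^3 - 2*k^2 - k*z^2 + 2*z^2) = (-k + 4*z)/(-k + z)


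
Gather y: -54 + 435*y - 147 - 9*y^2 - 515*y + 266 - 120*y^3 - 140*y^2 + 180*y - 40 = -120*y^3 - 149*y^2 + 100*y + 25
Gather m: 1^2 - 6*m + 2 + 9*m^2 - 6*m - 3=9*m^2 - 12*m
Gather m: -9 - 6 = -15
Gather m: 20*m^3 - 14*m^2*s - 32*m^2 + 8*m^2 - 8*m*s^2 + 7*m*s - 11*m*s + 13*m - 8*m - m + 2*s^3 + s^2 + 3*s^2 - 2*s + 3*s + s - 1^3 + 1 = 20*m^3 + m^2*(-14*s - 24) + m*(-8*s^2 - 4*s + 4) + 2*s^3 + 4*s^2 + 2*s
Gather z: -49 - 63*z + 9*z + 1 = -54*z - 48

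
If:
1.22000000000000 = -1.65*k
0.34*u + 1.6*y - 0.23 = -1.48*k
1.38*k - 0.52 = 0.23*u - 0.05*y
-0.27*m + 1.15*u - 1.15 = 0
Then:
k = -0.74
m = -30.79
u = -6.23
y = 2.15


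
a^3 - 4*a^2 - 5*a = a*(a - 5)*(a + 1)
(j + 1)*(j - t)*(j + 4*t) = j^3 + 3*j^2*t + j^2 - 4*j*t^2 + 3*j*t - 4*t^2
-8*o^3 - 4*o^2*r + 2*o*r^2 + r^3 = (-2*o + r)*(2*o + r)^2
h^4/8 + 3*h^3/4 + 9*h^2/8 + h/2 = h*(h/4 + 1)*(h/2 + 1/2)*(h + 1)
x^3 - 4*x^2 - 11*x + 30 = (x - 5)*(x - 2)*(x + 3)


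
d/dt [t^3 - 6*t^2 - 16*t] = 3*t^2 - 12*t - 16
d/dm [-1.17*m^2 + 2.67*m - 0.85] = 2.67 - 2.34*m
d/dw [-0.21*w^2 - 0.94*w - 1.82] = -0.42*w - 0.94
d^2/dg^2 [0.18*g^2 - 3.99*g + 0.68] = 0.360000000000000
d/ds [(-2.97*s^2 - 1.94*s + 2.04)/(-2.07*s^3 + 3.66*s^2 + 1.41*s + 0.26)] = (-6.1479*s^4 - 8.0316*s^3 + 15.5811*s^2 - 16.4772*s - 3.3808)/(4.2849*s^6 - 15.1524*s^5 + 7.5582*s^4 + 9.2448*s^3 + 3.8913*s^2 + 0.7332*s + 0.0676)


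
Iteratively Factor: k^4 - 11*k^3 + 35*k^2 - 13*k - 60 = (k - 3)*(k^3 - 8*k^2 + 11*k + 20) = (k - 4)*(k - 3)*(k^2 - 4*k - 5) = (k - 5)*(k - 4)*(k - 3)*(k + 1)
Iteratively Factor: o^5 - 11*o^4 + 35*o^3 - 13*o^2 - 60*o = (o - 3)*(o^4 - 8*o^3 + 11*o^2 + 20*o) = (o - 4)*(o - 3)*(o^3 - 4*o^2 - 5*o) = o*(o - 4)*(o - 3)*(o^2 - 4*o - 5) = o*(o - 5)*(o - 4)*(o - 3)*(o + 1)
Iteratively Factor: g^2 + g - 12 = (g - 3)*(g + 4)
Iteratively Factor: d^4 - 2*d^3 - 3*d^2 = (d - 3)*(d^3 + d^2) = d*(d - 3)*(d^2 + d) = d*(d - 3)*(d + 1)*(d)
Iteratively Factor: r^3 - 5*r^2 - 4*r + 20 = (r - 2)*(r^2 - 3*r - 10) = (r - 2)*(r + 2)*(r - 5)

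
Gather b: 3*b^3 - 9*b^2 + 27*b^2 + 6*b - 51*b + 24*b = 3*b^3 + 18*b^2 - 21*b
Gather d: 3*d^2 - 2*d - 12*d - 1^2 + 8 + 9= 3*d^2 - 14*d + 16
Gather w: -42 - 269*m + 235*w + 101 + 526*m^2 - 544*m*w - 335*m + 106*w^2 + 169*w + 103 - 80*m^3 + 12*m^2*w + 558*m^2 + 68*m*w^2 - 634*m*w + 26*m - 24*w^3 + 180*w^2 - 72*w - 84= -80*m^3 + 1084*m^2 - 578*m - 24*w^3 + w^2*(68*m + 286) + w*(12*m^2 - 1178*m + 332) + 78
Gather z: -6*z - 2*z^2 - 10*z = -2*z^2 - 16*z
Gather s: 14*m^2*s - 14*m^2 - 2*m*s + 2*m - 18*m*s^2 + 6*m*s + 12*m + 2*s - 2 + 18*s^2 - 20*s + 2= -14*m^2 + 14*m + s^2*(18 - 18*m) + s*(14*m^2 + 4*m - 18)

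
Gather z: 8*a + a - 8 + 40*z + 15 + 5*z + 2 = 9*a + 45*z + 9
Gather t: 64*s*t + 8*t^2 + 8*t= 8*t^2 + t*(64*s + 8)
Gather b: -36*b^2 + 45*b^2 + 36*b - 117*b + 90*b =9*b^2 + 9*b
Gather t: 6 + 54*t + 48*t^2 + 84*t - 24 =48*t^2 + 138*t - 18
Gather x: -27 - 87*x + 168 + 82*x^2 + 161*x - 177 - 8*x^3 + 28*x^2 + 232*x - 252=-8*x^3 + 110*x^2 + 306*x - 288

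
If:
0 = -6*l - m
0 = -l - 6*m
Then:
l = 0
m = 0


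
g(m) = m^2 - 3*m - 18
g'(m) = 2*m - 3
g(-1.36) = -12.07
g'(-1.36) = -5.72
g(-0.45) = -16.45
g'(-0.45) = -3.90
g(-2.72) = -2.44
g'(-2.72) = -8.44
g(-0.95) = -14.25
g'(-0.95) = -4.90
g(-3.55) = 5.25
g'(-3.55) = -10.10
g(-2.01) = -7.93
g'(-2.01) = -7.02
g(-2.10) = -7.29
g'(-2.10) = -7.20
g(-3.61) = 5.86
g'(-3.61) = -10.22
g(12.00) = 90.00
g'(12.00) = 21.00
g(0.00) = -18.00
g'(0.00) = -3.00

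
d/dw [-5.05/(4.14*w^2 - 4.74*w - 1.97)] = (41.814*w - 23.937)/(-4.14*w^2 + 4.74*w + 1.97)^2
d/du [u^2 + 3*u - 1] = 2*u + 3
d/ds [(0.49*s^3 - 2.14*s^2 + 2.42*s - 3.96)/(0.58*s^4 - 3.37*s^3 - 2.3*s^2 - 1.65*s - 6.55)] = (-0.2842*s^6 + 2.4824*s^5 - 12.5496*s^4 + 23.881*s^3 - 40.5671*s^2 + 9.81800000000001*s - 22.385)/(0.3364*s^8 - 3.9092*s^7 + 8.6889*s^6 + 13.588*s^5 + 8.813*s^4 + 51.737*s^3 + 32.8525*s^2 + 21.615*s + 42.9025)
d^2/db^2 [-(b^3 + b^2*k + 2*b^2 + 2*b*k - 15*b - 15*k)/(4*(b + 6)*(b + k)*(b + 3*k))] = (3*b^3*k + 4*b^3 + 54*b^2*k + 45*b^2 + 243*b*k + 270*b - 81*k^2 + 486*k + 540)/(2*(b^6 + 9*b^5*k + 18*b^5 + 27*b^4*k^2 + 162*b^4*k + 108*b^4 + 27*b^3*k^3 + 486*b^3*k^2 + 972*b^3*k + 216*b^3 + 486*b^2*k^3 + 2916*b^2*k^2 + 1944*b^2*k + 2916*b*k^3 + 5832*b*k^2 + 5832*k^3))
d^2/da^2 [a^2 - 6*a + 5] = 2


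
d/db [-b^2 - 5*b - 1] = -2*b - 5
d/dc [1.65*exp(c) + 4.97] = 1.65*exp(c)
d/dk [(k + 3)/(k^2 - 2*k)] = (-k^2 - 6*k + 6)/(k^2*(k^2 - 4*k + 4))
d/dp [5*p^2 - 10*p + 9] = 10*p - 10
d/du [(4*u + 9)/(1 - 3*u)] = 31/(3*u - 1)^2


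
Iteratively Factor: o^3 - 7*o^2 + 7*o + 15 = (o - 3)*(o^2 - 4*o - 5) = (o - 5)*(o - 3)*(o + 1)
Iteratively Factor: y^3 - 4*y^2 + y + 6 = (y - 3)*(y^2 - y - 2) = (y - 3)*(y - 2)*(y + 1)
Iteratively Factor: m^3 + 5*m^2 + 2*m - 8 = (m - 1)*(m^2 + 6*m + 8) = (m - 1)*(m + 2)*(m + 4)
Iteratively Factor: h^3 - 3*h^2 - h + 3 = (h - 1)*(h^2 - 2*h - 3) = (h - 3)*(h - 1)*(h + 1)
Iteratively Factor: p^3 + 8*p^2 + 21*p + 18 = (p + 3)*(p^2 + 5*p + 6) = (p + 3)^2*(p + 2)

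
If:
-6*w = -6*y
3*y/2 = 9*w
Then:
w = 0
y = 0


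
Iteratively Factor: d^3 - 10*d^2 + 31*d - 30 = (d - 2)*(d^2 - 8*d + 15) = (d - 3)*(d - 2)*(d - 5)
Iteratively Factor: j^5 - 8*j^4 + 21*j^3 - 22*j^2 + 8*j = (j - 1)*(j^4 - 7*j^3 + 14*j^2 - 8*j) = (j - 1)^2*(j^3 - 6*j^2 + 8*j) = (j - 2)*(j - 1)^2*(j^2 - 4*j) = (j - 4)*(j - 2)*(j - 1)^2*(j)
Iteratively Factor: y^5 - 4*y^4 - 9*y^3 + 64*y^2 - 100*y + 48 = (y - 1)*(y^4 - 3*y^3 - 12*y^2 + 52*y - 48) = (y - 2)*(y - 1)*(y^3 - y^2 - 14*y + 24) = (y - 3)*(y - 2)*(y - 1)*(y^2 + 2*y - 8) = (y - 3)*(y - 2)*(y - 1)*(y + 4)*(y - 2)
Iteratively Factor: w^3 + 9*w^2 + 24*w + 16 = (w + 1)*(w^2 + 8*w + 16) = (w + 1)*(w + 4)*(w + 4)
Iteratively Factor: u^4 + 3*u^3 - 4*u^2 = (u + 4)*(u^3 - u^2) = u*(u + 4)*(u^2 - u) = u^2*(u + 4)*(u - 1)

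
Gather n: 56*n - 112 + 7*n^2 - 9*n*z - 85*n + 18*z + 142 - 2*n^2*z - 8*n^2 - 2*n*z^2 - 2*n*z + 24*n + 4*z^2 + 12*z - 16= n^2*(-2*z - 1) + n*(-2*z^2 - 11*z - 5) + 4*z^2 + 30*z + 14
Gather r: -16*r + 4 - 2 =2 - 16*r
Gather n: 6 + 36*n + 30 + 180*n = 216*n + 36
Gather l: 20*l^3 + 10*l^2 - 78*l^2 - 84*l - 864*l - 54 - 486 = 20*l^3 - 68*l^2 - 948*l - 540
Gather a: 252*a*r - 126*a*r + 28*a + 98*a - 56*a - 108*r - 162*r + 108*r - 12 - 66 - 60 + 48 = a*(126*r + 70) - 162*r - 90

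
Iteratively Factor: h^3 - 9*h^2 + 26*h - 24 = (h - 4)*(h^2 - 5*h + 6) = (h - 4)*(h - 2)*(h - 3)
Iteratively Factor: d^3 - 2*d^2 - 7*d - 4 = (d + 1)*(d^2 - 3*d - 4) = (d - 4)*(d + 1)*(d + 1)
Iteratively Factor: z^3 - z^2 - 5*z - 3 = (z + 1)*(z^2 - 2*z - 3) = (z - 3)*(z + 1)*(z + 1)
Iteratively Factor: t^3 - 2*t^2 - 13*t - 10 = (t + 2)*(t^2 - 4*t - 5) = (t - 5)*(t + 2)*(t + 1)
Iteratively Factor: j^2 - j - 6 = (j - 3)*(j + 2)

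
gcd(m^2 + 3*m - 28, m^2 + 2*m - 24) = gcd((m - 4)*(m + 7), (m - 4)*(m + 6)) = m - 4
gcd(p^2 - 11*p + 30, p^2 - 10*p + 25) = p - 5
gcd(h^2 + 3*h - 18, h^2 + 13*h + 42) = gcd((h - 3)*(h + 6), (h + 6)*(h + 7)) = h + 6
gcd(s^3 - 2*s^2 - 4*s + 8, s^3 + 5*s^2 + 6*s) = s + 2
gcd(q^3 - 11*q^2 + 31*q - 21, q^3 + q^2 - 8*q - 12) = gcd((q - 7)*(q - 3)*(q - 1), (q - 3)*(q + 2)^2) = q - 3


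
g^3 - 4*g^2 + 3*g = g*(g - 3)*(g - 1)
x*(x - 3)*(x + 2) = x^3 - x^2 - 6*x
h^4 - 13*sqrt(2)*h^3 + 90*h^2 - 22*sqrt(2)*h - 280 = (h - 7*sqrt(2))*(h - 5*sqrt(2))*(h - 2*sqrt(2))*(h + sqrt(2))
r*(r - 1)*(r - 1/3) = r^3 - 4*r^2/3 + r/3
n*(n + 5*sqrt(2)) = n^2 + 5*sqrt(2)*n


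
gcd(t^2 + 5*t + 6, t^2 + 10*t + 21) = t + 3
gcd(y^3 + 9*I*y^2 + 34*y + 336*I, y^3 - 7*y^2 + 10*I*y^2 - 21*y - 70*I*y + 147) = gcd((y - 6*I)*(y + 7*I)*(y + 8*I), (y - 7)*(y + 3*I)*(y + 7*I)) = y + 7*I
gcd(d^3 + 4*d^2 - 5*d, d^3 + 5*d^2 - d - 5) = d^2 + 4*d - 5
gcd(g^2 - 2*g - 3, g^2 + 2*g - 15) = g - 3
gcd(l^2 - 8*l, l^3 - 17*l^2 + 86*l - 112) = l - 8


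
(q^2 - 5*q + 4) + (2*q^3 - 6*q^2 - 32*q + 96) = 2*q^3 - 5*q^2 - 37*q + 100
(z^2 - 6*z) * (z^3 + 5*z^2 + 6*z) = z^5 - z^4 - 24*z^3 - 36*z^2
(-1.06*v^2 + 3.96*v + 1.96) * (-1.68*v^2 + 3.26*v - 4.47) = 1.7808*v^4 - 10.1084*v^3 + 14.355*v^2 - 11.3116*v - 8.7612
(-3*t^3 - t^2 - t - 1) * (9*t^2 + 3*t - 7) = -27*t^5 - 18*t^4 + 9*t^3 - 5*t^2 + 4*t + 7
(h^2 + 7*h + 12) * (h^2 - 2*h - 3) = h^4 + 5*h^3 - 5*h^2 - 45*h - 36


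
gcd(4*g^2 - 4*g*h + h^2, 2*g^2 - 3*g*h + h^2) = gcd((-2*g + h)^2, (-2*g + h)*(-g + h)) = 2*g - h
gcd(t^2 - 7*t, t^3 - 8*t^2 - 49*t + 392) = t - 7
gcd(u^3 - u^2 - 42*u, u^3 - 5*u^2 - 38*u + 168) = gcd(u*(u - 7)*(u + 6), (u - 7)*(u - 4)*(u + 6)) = u^2 - u - 42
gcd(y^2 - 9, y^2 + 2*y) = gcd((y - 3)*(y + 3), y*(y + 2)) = 1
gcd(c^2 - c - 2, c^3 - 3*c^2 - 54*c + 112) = c - 2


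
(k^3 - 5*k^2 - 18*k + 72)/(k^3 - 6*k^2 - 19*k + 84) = (k - 6)/(k - 7)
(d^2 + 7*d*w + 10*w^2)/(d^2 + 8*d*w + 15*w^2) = (d + 2*w)/(d + 3*w)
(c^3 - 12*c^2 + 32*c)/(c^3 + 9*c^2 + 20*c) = (c^2 - 12*c + 32)/(c^2 + 9*c + 20)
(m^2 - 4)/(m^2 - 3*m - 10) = (m - 2)/(m - 5)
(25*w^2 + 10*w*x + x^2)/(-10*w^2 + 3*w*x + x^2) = (5*w + x)/(-2*w + x)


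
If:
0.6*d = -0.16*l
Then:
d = -0.266666666666667*l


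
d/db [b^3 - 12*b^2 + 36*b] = 3*b^2 - 24*b + 36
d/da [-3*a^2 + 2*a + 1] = 2 - 6*a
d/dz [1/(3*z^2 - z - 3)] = (1 - 6*z)/(-3*z^2 + z + 3)^2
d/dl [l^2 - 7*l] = 2*l - 7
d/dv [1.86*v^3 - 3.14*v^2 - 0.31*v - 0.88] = 5.58*v^2 - 6.28*v - 0.31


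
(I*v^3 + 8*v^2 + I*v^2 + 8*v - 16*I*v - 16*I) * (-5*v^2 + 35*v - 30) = -5*I*v^5 - 40*v^4 + 30*I*v^4 + 240*v^3 + 85*I*v^3 + 40*v^2 - 510*I*v^2 - 240*v - 80*I*v + 480*I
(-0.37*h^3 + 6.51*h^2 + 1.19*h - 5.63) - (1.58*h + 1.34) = -0.37*h^3 + 6.51*h^2 - 0.39*h - 6.97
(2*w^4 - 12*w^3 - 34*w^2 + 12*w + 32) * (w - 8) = 2*w^5 - 28*w^4 + 62*w^3 + 284*w^2 - 64*w - 256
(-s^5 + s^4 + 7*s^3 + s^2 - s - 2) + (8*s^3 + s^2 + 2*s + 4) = -s^5 + s^4 + 15*s^3 + 2*s^2 + s + 2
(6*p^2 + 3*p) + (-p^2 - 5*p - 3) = 5*p^2 - 2*p - 3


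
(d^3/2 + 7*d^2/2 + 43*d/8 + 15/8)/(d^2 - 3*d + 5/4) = (4*d^3 + 28*d^2 + 43*d + 15)/(2*(4*d^2 - 12*d + 5))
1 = 1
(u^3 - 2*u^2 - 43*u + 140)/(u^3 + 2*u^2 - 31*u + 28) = (u - 5)/(u - 1)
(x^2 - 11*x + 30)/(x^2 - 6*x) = (x - 5)/x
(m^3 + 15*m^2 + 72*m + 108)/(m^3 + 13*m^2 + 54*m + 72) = (m + 6)/(m + 4)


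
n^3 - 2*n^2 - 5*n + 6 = (n - 3)*(n - 1)*(n + 2)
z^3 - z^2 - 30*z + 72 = (z - 4)*(z - 3)*(z + 6)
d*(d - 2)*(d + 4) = d^3 + 2*d^2 - 8*d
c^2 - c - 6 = (c - 3)*(c + 2)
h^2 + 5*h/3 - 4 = (h - 4/3)*(h + 3)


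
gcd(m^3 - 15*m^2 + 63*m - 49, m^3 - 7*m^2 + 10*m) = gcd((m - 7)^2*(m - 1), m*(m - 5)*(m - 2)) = 1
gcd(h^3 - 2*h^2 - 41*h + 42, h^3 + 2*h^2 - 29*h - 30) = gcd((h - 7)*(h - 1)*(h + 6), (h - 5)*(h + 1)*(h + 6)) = h + 6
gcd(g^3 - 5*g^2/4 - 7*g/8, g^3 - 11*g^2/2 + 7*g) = g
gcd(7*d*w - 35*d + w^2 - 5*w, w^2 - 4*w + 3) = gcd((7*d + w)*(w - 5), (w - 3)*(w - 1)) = 1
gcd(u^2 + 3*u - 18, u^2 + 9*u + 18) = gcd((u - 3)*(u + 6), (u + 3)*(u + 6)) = u + 6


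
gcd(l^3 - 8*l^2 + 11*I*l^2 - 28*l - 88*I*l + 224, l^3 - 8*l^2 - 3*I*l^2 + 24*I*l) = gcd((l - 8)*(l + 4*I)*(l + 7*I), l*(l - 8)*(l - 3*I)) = l - 8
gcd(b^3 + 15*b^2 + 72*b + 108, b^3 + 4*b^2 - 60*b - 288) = b^2 + 12*b + 36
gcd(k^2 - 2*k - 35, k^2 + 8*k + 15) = k + 5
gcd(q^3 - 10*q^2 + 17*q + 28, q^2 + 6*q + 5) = q + 1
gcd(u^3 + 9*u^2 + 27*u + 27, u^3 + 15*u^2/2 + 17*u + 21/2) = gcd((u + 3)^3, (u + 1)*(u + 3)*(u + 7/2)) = u + 3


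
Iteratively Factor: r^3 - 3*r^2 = (r)*(r^2 - 3*r) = r^2*(r - 3)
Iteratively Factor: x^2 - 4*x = (x)*(x - 4)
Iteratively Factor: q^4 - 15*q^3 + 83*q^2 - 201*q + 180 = (q - 4)*(q^3 - 11*q^2 + 39*q - 45) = (q - 4)*(q - 3)*(q^2 - 8*q + 15) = (q - 5)*(q - 4)*(q - 3)*(q - 3)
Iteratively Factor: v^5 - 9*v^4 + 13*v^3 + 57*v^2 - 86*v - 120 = (v - 3)*(v^4 - 6*v^3 - 5*v^2 + 42*v + 40) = (v - 5)*(v - 3)*(v^3 - v^2 - 10*v - 8) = (v - 5)*(v - 4)*(v - 3)*(v^2 + 3*v + 2) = (v - 5)*(v - 4)*(v - 3)*(v + 2)*(v + 1)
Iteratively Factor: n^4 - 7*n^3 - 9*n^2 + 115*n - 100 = (n - 1)*(n^3 - 6*n^2 - 15*n + 100) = (n - 1)*(n + 4)*(n^2 - 10*n + 25) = (n - 5)*(n - 1)*(n + 4)*(n - 5)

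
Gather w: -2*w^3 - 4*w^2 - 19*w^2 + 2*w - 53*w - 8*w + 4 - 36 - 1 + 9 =-2*w^3 - 23*w^2 - 59*w - 24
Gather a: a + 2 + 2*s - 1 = a + 2*s + 1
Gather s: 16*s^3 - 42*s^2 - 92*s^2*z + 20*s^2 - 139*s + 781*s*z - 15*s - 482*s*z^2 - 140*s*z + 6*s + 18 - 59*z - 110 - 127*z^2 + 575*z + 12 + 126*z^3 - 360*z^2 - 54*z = 16*s^3 + s^2*(-92*z - 22) + s*(-482*z^2 + 641*z - 148) + 126*z^3 - 487*z^2 + 462*z - 80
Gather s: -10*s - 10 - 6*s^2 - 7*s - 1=-6*s^2 - 17*s - 11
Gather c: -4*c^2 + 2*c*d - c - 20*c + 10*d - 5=-4*c^2 + c*(2*d - 21) + 10*d - 5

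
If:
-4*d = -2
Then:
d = 1/2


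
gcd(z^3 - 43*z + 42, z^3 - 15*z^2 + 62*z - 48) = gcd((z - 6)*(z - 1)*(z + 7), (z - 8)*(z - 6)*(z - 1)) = z^2 - 7*z + 6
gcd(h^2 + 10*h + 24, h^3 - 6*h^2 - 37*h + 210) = h + 6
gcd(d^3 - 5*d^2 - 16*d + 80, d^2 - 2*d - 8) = d - 4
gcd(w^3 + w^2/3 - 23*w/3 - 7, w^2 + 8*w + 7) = w + 1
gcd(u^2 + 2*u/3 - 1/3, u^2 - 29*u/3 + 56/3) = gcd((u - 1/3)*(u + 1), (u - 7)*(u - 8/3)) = 1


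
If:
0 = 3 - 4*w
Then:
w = 3/4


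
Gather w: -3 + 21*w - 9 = 21*w - 12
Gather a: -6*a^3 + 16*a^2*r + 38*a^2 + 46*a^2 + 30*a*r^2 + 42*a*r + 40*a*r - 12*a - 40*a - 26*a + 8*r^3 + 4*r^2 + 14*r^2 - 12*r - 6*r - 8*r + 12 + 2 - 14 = -6*a^3 + a^2*(16*r + 84) + a*(30*r^2 + 82*r - 78) + 8*r^3 + 18*r^2 - 26*r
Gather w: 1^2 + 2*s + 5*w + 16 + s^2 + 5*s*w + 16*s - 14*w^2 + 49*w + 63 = s^2 + 18*s - 14*w^2 + w*(5*s + 54) + 80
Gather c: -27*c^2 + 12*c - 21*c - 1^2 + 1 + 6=-27*c^2 - 9*c + 6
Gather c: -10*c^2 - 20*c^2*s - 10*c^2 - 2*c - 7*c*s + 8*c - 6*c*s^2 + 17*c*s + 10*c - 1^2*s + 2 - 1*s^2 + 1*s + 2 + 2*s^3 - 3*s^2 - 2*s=c^2*(-20*s - 20) + c*(-6*s^2 + 10*s + 16) + 2*s^3 - 4*s^2 - 2*s + 4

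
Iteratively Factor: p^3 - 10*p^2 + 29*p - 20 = (p - 1)*(p^2 - 9*p + 20) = (p - 5)*(p - 1)*(p - 4)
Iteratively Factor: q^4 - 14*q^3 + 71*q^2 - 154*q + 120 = (q - 2)*(q^3 - 12*q^2 + 47*q - 60) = (q - 5)*(q - 2)*(q^2 - 7*q + 12) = (q - 5)*(q - 3)*(q - 2)*(q - 4)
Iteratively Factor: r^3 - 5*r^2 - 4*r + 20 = (r - 2)*(r^2 - 3*r - 10) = (r - 5)*(r - 2)*(r + 2)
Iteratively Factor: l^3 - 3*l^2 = (l - 3)*(l^2) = l*(l - 3)*(l)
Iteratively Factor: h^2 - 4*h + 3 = (h - 3)*(h - 1)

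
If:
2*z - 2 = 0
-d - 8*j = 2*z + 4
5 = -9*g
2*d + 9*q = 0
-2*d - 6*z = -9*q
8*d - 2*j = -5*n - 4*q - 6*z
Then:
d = -3/2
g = -5/9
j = -9/16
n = 17/24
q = 1/3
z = 1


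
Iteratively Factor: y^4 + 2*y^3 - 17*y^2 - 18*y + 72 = (y - 2)*(y^3 + 4*y^2 - 9*y - 36) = (y - 3)*(y - 2)*(y^2 + 7*y + 12) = (y - 3)*(y - 2)*(y + 3)*(y + 4)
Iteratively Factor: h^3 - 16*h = (h + 4)*(h^2 - 4*h) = (h - 4)*(h + 4)*(h)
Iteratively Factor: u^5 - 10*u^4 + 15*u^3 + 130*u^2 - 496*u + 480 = (u - 2)*(u^4 - 8*u^3 - u^2 + 128*u - 240) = (u - 4)*(u - 2)*(u^3 - 4*u^2 - 17*u + 60) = (u - 5)*(u - 4)*(u - 2)*(u^2 + u - 12) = (u - 5)*(u - 4)*(u - 3)*(u - 2)*(u + 4)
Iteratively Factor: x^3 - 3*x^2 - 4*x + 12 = (x - 2)*(x^2 - x - 6) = (x - 3)*(x - 2)*(x + 2)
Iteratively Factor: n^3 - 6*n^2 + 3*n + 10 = (n + 1)*(n^2 - 7*n + 10) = (n - 2)*(n + 1)*(n - 5)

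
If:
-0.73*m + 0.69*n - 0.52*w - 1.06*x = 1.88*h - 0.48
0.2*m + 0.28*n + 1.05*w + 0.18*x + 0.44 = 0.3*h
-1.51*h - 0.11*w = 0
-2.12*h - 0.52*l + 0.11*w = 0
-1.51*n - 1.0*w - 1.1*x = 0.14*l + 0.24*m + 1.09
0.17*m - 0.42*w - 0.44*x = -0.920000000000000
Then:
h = -0.01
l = 0.08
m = -2.21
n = -1.27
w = 0.15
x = 1.09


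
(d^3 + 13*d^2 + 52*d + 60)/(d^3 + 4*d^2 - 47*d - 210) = (d + 2)/(d - 7)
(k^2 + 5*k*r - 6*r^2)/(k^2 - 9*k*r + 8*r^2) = (-k - 6*r)/(-k + 8*r)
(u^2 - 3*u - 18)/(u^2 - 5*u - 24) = (u - 6)/(u - 8)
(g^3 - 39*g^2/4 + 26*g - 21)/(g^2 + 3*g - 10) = (4*g^2 - 31*g + 42)/(4*(g + 5))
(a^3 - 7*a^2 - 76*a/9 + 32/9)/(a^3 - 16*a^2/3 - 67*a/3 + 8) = (a + 4/3)/(a + 3)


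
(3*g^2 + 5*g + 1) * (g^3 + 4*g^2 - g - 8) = 3*g^5 + 17*g^4 + 18*g^3 - 25*g^2 - 41*g - 8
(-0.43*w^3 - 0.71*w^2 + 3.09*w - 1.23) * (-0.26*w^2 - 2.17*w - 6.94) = 0.1118*w^5 + 1.1177*w^4 + 3.7215*w^3 - 1.4581*w^2 - 18.7755*w + 8.5362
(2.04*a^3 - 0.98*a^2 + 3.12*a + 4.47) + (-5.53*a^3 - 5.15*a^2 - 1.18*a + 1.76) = -3.49*a^3 - 6.13*a^2 + 1.94*a + 6.23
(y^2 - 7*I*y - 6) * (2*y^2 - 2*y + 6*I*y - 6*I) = 2*y^4 - 2*y^3 - 8*I*y^3 + 30*y^2 + 8*I*y^2 - 30*y - 36*I*y + 36*I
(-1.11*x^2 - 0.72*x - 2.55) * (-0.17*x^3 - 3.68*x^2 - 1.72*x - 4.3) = 0.1887*x^5 + 4.2072*x^4 + 4.9923*x^3 + 15.3954*x^2 + 7.482*x + 10.965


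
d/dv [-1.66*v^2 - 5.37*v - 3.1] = -3.32*v - 5.37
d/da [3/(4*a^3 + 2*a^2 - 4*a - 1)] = 12*(-3*a^2 - a + 1)/(4*a^3 + 2*a^2 - 4*a - 1)^2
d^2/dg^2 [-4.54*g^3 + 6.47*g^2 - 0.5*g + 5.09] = 12.94 - 27.24*g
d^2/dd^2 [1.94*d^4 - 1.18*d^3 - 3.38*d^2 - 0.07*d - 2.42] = 23.28*d^2 - 7.08*d - 6.76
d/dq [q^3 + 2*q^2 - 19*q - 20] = 3*q^2 + 4*q - 19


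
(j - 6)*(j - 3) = j^2 - 9*j + 18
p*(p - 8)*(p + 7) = p^3 - p^2 - 56*p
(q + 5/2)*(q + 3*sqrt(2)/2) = q^2 + 3*sqrt(2)*q/2 + 5*q/2 + 15*sqrt(2)/4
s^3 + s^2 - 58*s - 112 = (s - 8)*(s + 2)*(s + 7)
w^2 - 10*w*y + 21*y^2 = (w - 7*y)*(w - 3*y)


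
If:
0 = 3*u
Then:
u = 0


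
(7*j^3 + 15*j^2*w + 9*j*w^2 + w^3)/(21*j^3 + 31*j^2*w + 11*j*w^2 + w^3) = (j + w)/(3*j + w)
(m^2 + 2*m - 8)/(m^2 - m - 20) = (m - 2)/(m - 5)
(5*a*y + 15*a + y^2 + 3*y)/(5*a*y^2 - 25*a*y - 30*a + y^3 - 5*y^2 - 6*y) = (y + 3)/(y^2 - 5*y - 6)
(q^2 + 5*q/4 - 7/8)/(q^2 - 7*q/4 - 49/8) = (2*q - 1)/(2*q - 7)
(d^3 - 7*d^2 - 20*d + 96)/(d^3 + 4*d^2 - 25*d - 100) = (d^2 - 11*d + 24)/(d^2 - 25)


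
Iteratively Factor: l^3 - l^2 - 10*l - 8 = (l + 1)*(l^2 - 2*l - 8) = (l - 4)*(l + 1)*(l + 2)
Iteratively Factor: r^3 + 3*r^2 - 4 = (r + 2)*(r^2 + r - 2) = (r + 2)^2*(r - 1)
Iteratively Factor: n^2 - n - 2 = (n + 1)*(n - 2)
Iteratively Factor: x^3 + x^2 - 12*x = (x + 4)*(x^2 - 3*x) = (x - 3)*(x + 4)*(x)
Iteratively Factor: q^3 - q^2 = (q - 1)*(q^2) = q*(q - 1)*(q)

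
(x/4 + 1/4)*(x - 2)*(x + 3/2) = x^3/4 + x^2/8 - 7*x/8 - 3/4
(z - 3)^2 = z^2 - 6*z + 9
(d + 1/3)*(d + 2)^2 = d^3 + 13*d^2/3 + 16*d/3 + 4/3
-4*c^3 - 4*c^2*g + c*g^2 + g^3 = (-2*c + g)*(c + g)*(2*c + g)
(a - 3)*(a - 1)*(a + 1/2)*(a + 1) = a^4 - 5*a^3/2 - 5*a^2/2 + 5*a/2 + 3/2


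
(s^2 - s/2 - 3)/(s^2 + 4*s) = (s^2 - s/2 - 3)/(s*(s + 4))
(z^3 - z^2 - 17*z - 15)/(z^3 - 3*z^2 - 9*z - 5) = (z + 3)/(z + 1)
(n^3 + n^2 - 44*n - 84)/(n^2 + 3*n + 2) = (n^2 - n - 42)/(n + 1)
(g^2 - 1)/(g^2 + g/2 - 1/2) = 2*(g - 1)/(2*g - 1)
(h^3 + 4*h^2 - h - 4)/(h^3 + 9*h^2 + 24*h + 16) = (h - 1)/(h + 4)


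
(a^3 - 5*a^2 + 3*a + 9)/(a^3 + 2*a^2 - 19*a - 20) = (a^2 - 6*a + 9)/(a^2 + a - 20)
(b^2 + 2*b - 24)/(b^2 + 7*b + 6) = (b - 4)/(b + 1)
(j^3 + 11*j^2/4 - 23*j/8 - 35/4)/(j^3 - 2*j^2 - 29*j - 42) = (8*j^2 + 6*j - 35)/(8*(j^2 - 4*j - 21))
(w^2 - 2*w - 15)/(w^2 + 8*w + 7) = (w^2 - 2*w - 15)/(w^2 + 8*w + 7)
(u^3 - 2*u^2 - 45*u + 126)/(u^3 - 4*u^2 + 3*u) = (u^2 + u - 42)/(u*(u - 1))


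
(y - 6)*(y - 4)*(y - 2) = y^3 - 12*y^2 + 44*y - 48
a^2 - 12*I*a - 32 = (a - 8*I)*(a - 4*I)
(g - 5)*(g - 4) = g^2 - 9*g + 20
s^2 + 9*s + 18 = (s + 3)*(s + 6)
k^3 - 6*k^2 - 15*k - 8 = (k - 8)*(k + 1)^2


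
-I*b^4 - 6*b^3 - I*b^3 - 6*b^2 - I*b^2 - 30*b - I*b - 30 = (b - 5*I)*(b - 3*I)*(b + 2*I)*(-I*b - I)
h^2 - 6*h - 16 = (h - 8)*(h + 2)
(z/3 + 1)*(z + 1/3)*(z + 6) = z^3/3 + 28*z^2/9 + 7*z + 2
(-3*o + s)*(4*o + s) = -12*o^2 + o*s + s^2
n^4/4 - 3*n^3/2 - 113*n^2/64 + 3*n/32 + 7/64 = (n/4 + 1/4)*(n - 7)*(n - 1/4)*(n + 1/4)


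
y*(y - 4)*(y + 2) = y^3 - 2*y^2 - 8*y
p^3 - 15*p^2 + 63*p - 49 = (p - 7)^2*(p - 1)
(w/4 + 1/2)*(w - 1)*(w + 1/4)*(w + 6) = w^4/4 + 29*w^3/16 + 23*w^2/16 - 11*w/4 - 3/4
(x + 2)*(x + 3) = x^2 + 5*x + 6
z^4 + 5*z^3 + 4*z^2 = z^2*(z + 1)*(z + 4)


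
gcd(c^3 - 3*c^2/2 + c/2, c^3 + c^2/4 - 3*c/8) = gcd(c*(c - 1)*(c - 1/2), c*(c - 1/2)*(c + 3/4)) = c^2 - c/2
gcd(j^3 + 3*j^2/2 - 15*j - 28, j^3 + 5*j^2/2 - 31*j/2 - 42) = j^2 - j/2 - 14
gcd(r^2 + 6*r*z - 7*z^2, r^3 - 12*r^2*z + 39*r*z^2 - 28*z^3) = -r + z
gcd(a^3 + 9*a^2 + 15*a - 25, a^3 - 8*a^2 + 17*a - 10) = a - 1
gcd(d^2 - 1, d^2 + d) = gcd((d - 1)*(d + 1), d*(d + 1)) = d + 1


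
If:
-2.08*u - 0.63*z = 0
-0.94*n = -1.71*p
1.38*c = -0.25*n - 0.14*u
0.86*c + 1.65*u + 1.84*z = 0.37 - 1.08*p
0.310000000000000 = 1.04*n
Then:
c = -0.05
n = 0.30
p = 0.16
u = -0.05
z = 0.18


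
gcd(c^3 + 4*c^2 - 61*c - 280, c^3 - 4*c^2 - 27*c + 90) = c + 5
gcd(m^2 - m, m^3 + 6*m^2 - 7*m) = m^2 - m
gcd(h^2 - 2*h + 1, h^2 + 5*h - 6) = h - 1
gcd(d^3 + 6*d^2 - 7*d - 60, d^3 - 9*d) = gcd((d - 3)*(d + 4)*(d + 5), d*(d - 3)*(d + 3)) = d - 3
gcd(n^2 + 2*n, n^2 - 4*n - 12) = n + 2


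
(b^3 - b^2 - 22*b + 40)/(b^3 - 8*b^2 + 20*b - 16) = (b + 5)/(b - 2)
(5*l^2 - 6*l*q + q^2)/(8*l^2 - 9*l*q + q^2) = (-5*l + q)/(-8*l + q)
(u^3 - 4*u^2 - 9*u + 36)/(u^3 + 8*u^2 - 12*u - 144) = (u^2 - 9)/(u^2 + 12*u + 36)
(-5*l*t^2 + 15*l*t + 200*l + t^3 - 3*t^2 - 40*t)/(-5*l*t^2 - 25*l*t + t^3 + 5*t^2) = (t - 8)/t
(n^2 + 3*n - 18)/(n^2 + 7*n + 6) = (n - 3)/(n + 1)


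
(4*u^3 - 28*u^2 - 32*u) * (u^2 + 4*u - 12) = 4*u^5 - 12*u^4 - 192*u^3 + 208*u^2 + 384*u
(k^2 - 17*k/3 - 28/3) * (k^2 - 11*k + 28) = k^4 - 50*k^3/3 + 81*k^2 - 56*k - 784/3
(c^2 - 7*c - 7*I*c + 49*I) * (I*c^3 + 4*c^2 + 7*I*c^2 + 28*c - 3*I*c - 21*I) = I*c^5 + 11*c^4 - 80*I*c^3 - 560*c^2 + 1519*I*c + 1029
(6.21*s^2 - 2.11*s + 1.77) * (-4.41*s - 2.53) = -27.3861*s^3 - 6.4062*s^2 - 2.4674*s - 4.4781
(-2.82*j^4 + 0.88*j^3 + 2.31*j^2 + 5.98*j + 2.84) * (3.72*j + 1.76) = -10.4904*j^5 - 1.6896*j^4 + 10.142*j^3 + 26.3112*j^2 + 21.0896*j + 4.9984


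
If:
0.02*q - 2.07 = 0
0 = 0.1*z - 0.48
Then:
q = 103.50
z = 4.80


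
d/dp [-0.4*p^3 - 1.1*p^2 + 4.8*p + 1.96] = -1.2*p^2 - 2.2*p + 4.8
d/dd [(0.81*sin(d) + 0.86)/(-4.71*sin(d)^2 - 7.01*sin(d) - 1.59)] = (3.8151*sin(d)^2 + 8.1012*sin(d) + 4.7407)*cos(d)/(22.1841*sin(d)^4 + 66.0342*sin(d)^3 + 64.1179*sin(d)^2 + 22.2918*sin(d) + 2.5281)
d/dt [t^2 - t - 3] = 2*t - 1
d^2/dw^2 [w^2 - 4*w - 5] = 2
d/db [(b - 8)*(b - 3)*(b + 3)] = 3*b^2 - 16*b - 9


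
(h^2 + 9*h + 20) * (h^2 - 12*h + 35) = h^4 - 3*h^3 - 53*h^2 + 75*h + 700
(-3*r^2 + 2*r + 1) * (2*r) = -6*r^3 + 4*r^2 + 2*r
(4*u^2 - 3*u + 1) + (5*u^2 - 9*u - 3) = 9*u^2 - 12*u - 2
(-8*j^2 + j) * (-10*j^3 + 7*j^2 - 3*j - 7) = 80*j^5 - 66*j^4 + 31*j^3 + 53*j^2 - 7*j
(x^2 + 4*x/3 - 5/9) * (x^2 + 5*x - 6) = x^4 + 19*x^3/3 + x^2/9 - 97*x/9 + 10/3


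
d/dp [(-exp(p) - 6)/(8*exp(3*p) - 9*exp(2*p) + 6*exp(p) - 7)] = (16*exp(3*p) + 135*exp(2*p) - 108*exp(p) + 43)*exp(p)/(64*exp(6*p) - 144*exp(5*p) + 177*exp(4*p) - 220*exp(3*p) + 162*exp(2*p) - 84*exp(p) + 49)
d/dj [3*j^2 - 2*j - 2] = 6*j - 2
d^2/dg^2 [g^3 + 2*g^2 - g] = 6*g + 4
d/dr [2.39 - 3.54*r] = -3.54000000000000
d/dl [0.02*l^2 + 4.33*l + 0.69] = 0.04*l + 4.33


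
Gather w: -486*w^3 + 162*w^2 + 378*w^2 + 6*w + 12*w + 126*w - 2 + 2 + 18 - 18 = -486*w^3 + 540*w^2 + 144*w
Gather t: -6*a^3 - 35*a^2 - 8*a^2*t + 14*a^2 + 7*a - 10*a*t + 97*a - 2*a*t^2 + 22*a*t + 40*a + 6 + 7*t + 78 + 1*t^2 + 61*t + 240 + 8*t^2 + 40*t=-6*a^3 - 21*a^2 + 144*a + t^2*(9 - 2*a) + t*(-8*a^2 + 12*a + 108) + 324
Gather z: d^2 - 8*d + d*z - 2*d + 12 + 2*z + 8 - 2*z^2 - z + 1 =d^2 - 10*d - 2*z^2 + z*(d + 1) + 21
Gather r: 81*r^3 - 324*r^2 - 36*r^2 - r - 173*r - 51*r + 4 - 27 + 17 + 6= 81*r^3 - 360*r^2 - 225*r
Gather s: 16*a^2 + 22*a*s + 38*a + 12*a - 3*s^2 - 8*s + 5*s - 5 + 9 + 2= 16*a^2 + 50*a - 3*s^2 + s*(22*a - 3) + 6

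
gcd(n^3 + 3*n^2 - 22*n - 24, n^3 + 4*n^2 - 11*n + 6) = n + 6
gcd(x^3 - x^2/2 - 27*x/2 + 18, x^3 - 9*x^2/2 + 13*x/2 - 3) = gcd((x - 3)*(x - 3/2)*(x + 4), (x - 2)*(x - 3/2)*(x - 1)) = x - 3/2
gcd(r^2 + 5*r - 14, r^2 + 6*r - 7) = r + 7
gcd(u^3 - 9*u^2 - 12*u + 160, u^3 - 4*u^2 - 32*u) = u^2 - 4*u - 32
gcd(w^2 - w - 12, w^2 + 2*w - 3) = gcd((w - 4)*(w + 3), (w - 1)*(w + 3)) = w + 3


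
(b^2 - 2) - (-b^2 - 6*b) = 2*b^2 + 6*b - 2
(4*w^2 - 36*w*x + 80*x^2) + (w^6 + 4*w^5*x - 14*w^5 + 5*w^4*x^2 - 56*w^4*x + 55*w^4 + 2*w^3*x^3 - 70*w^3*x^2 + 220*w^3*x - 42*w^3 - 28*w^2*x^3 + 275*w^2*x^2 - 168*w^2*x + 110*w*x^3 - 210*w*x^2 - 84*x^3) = w^6 + 4*w^5*x - 14*w^5 + 5*w^4*x^2 - 56*w^4*x + 55*w^4 + 2*w^3*x^3 - 70*w^3*x^2 + 220*w^3*x - 42*w^3 - 28*w^2*x^3 + 275*w^2*x^2 - 168*w^2*x + 4*w^2 + 110*w*x^3 - 210*w*x^2 - 36*w*x - 84*x^3 + 80*x^2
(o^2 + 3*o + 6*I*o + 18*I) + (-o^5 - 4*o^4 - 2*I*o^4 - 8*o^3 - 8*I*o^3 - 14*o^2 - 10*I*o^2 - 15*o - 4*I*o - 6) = -o^5 - 4*o^4 - 2*I*o^4 - 8*o^3 - 8*I*o^3 - 13*o^2 - 10*I*o^2 - 12*o + 2*I*o - 6 + 18*I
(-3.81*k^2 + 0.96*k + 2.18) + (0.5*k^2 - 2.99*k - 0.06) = -3.31*k^2 - 2.03*k + 2.12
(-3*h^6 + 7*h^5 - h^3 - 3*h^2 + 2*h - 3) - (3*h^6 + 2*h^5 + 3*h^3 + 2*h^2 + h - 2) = -6*h^6 + 5*h^5 - 4*h^3 - 5*h^2 + h - 1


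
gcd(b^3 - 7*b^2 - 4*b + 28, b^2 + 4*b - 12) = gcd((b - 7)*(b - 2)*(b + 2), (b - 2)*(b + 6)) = b - 2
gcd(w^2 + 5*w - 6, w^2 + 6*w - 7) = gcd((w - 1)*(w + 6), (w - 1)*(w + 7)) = w - 1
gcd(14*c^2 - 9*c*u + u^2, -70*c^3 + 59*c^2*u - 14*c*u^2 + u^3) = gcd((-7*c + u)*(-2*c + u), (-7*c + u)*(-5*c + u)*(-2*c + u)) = 14*c^2 - 9*c*u + u^2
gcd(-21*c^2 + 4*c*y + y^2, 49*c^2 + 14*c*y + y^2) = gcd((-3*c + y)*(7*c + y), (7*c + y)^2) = 7*c + y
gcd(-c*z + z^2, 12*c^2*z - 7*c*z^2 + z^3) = z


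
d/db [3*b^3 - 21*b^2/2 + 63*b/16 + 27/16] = 9*b^2 - 21*b + 63/16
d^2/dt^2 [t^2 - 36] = 2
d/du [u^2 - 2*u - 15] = 2*u - 2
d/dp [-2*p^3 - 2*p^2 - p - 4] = -6*p^2 - 4*p - 1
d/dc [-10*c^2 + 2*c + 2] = 2 - 20*c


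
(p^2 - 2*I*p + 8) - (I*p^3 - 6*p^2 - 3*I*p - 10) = -I*p^3 + 7*p^2 + I*p + 18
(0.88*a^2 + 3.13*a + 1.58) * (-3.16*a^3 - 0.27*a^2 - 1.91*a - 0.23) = -2.7808*a^5 - 10.1284*a^4 - 7.5187*a^3 - 6.6073*a^2 - 3.7377*a - 0.3634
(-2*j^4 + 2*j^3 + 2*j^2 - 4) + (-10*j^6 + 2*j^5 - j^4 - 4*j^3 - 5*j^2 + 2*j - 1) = -10*j^6 + 2*j^5 - 3*j^4 - 2*j^3 - 3*j^2 + 2*j - 5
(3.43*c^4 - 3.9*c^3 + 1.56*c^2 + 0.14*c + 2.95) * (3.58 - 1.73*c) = -5.9339*c^5 + 19.0264*c^4 - 16.6608*c^3 + 5.3426*c^2 - 4.6023*c + 10.561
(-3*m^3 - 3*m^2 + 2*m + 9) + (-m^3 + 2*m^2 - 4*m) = -4*m^3 - m^2 - 2*m + 9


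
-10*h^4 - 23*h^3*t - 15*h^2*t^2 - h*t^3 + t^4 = (-5*h + t)*(h + t)^2*(2*h + t)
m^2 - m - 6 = (m - 3)*(m + 2)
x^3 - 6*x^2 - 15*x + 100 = (x - 5)^2*(x + 4)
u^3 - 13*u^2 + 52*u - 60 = (u - 6)*(u - 5)*(u - 2)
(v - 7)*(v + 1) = v^2 - 6*v - 7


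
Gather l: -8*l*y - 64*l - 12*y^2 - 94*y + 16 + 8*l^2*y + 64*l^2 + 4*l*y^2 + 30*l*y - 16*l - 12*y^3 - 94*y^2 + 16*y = l^2*(8*y + 64) + l*(4*y^2 + 22*y - 80) - 12*y^3 - 106*y^2 - 78*y + 16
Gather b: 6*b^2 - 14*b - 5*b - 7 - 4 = 6*b^2 - 19*b - 11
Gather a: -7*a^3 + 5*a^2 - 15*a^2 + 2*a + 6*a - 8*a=-7*a^3 - 10*a^2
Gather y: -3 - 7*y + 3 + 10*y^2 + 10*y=10*y^2 + 3*y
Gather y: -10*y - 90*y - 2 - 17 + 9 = -100*y - 10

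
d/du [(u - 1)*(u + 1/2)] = 2*u - 1/2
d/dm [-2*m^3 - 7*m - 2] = -6*m^2 - 7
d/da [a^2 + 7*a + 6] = 2*a + 7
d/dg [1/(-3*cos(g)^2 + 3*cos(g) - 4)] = 3*(1 - 2*cos(g))*sin(g)/(3*cos(g)^2 - 3*cos(g) + 4)^2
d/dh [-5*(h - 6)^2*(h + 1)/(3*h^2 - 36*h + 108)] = -5/3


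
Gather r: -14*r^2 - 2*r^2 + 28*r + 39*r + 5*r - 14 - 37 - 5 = -16*r^2 + 72*r - 56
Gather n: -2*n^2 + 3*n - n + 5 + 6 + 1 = -2*n^2 + 2*n + 12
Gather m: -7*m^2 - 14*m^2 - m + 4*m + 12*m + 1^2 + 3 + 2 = -21*m^2 + 15*m + 6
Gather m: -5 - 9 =-14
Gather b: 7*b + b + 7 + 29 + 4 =8*b + 40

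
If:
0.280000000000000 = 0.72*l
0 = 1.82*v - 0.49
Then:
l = 0.39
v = 0.27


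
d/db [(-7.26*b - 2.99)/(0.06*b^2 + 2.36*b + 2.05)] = (0.4356*b^2 + 0.358799999999999*b - 7.8266)/(0.0036*b^4 + 0.2832*b^3 + 5.8156*b^2 + 9.676*b + 4.2025)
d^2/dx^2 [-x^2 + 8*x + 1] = -2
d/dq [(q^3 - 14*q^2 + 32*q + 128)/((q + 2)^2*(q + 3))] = (21*q^2 - 116*q - 416)/(q^4 + 10*q^3 + 37*q^2 + 60*q + 36)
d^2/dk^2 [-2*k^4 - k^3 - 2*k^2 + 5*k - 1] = -24*k^2 - 6*k - 4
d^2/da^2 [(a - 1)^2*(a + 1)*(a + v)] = 12*a^2 + 6*a*v - 6*a - 2*v - 2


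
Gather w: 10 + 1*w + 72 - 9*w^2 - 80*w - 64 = -9*w^2 - 79*w + 18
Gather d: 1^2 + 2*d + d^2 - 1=d^2 + 2*d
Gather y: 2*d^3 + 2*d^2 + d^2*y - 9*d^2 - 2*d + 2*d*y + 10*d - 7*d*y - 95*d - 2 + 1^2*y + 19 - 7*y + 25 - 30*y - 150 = 2*d^3 - 7*d^2 - 87*d + y*(d^2 - 5*d - 36) - 108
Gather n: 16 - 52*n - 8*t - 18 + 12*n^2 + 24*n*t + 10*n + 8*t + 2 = 12*n^2 + n*(24*t - 42)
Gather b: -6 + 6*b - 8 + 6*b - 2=12*b - 16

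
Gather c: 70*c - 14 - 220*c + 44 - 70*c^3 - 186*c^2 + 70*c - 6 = -70*c^3 - 186*c^2 - 80*c + 24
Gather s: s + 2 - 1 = s + 1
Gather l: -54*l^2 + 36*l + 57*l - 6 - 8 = -54*l^2 + 93*l - 14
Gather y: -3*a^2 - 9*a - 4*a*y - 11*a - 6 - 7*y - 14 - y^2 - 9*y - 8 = -3*a^2 - 20*a - y^2 + y*(-4*a - 16) - 28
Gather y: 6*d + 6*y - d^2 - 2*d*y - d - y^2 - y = -d^2 + 5*d - y^2 + y*(5 - 2*d)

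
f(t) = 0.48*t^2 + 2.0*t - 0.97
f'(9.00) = 10.64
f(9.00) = 55.91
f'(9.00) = 10.64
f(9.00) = 55.91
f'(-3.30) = -1.17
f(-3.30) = -2.34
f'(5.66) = 7.43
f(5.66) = 25.73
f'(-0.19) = 1.82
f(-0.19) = -1.33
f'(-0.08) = 1.92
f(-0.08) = -1.13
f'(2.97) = 4.85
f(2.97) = 9.20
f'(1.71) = 3.64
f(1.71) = 3.85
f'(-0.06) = 1.94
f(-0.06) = -1.09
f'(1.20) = 3.15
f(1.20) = 2.12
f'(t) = 0.96*t + 2.0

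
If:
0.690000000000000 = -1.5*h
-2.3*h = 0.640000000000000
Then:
No Solution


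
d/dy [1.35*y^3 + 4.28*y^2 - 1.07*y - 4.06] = 4.05*y^2 + 8.56*y - 1.07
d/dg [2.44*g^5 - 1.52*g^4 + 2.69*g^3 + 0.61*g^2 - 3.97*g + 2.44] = 12.2*g^4 - 6.08*g^3 + 8.07*g^2 + 1.22*g - 3.97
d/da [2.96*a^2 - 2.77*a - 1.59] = 5.92*a - 2.77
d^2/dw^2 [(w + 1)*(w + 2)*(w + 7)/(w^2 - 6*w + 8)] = 6*(37*w^3 - 114*w^2 - 204*w + 712)/(w^6 - 18*w^5 + 132*w^4 - 504*w^3 + 1056*w^2 - 1152*w + 512)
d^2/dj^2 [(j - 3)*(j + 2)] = 2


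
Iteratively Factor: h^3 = (h)*(h^2) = h^2*(h)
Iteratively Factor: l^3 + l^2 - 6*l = (l)*(l^2 + l - 6) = l*(l - 2)*(l + 3)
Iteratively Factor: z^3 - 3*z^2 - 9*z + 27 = (z - 3)*(z^2 - 9) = (z - 3)*(z + 3)*(z - 3)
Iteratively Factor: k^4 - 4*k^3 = (k)*(k^3 - 4*k^2) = k^2*(k^2 - 4*k) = k^3*(k - 4)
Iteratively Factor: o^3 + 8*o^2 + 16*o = (o + 4)*(o^2 + 4*o) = (o + 4)^2*(o)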